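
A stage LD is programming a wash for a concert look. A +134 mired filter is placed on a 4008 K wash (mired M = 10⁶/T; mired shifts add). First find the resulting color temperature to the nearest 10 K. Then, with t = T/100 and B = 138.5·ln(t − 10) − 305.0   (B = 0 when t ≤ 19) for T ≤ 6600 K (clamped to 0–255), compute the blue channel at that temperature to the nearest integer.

80

M_in = 10⁶/4008 = 249.50; M_out = 249.50 + (+134) = 383.50.
T_out = 10⁶/383.50 = 2607.6 K → 2610 K; t = 26.1.
B = 138.5·ln(26.1 − 10) − 305.0 = 138.5·ln 16.1 − 305.0 = 138.5·2.7788 − 305.0 = 79.866.
Rounded: 80.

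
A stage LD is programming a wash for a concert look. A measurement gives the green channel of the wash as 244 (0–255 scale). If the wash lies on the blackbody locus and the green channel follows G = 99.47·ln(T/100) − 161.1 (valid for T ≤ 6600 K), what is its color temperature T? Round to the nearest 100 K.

5900 K

ln t = (244 + 161.1) / 99.47 = 4.0726.
t = e^4.0726 = 58.709.
T = 100·t = 5871 K → 5900 K to the nearest 100 K.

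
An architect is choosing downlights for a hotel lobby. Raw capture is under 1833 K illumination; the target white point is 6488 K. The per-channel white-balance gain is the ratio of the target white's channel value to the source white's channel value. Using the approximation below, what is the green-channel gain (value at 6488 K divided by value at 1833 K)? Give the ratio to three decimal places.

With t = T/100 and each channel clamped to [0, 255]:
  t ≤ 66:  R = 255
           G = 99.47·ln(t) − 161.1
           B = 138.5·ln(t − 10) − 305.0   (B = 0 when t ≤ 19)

1.981

At 1833 K (t = 18.33):
  G = 99.47·ln 18.33 − 161.1 = 99.47·2.9085 − 161.1 = 128.212.
At 6488 K (t = 64.88):
  G = 99.47·ln 64.88 − 161.1 = 99.47·4.1725 − 161.1 = 253.942.
Gain = 253.942 / 128.212 = 1.9806 → 1.981.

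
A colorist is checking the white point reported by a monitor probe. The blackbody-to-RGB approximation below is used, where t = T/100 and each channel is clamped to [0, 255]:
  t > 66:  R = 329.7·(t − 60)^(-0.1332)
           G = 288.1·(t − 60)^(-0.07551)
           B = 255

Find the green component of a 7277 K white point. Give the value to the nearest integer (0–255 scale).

238

t = 7277/100 = 72.77; the t > 66 branch applies.
G = 288.1·(72.77 − 60)^(-0.07551) = 288.1·12.77^(-0.07551) = 288.1·0.82503 = 237.692.
Rounded: 238.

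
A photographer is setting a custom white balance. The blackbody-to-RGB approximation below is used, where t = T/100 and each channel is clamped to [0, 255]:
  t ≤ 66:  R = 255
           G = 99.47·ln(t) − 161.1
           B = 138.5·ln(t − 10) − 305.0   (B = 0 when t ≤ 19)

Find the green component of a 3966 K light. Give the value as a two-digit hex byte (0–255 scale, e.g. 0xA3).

t = 3966/100 = 39.66; the t ≤ 66 branch applies.
G = 99.47·ln 39.66 − 161.1 = 99.47·3.6803 − 161.1 = 204.984.
Rounded: 205; in hex, 0xCD.

0xCD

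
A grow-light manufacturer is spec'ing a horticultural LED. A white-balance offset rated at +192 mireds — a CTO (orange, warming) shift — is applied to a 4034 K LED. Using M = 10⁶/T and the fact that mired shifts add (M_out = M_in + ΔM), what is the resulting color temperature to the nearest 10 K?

M_in = 10⁶/4034 = 247.89 mireds.
M_out = 247.89 + (+192) = 439.89 mireds.
T_out = 10⁶/439.89 = 2273.3 K → 2270 K.

2270 K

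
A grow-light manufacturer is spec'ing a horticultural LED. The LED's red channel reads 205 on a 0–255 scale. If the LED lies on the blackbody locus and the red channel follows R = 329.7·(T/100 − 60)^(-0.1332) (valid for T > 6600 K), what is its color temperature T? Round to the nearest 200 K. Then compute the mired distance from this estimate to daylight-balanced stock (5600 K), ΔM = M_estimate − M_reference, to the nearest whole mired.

(t − 60)^(-0.1332) = 205/329.7 = 0.62178.
t − 60 = 0.62178^(1/-0.1332) = 0.62178^(-7.508) = 35.423, so t = 95.423.
T = 100·t = 9542 K → 9600 K to the nearest 200 K.
M_estimate = 10⁶/9600 = 104.17; M_reference = 10⁶/5600 = 178.57.
ΔM = 104.17 − 178.57 = -74.40 → -74 mireds.

-74 mireds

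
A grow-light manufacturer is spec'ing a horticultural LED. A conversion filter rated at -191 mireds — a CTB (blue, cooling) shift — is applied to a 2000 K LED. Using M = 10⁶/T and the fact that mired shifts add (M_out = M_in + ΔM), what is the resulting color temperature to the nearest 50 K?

M_in = 10⁶/2000 = 500.00 mireds.
M_out = 500.00 + (-191) = 309.00 mireds.
T_out = 10⁶/309.00 = 3236.2 K → 3250 K.

3250 K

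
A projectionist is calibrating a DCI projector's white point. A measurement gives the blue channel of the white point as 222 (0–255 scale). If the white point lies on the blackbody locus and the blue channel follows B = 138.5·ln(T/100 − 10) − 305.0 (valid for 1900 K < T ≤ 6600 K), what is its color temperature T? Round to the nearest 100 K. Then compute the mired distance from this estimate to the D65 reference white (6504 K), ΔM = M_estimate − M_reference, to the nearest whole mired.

+28 mireds

ln(t − 10) = (222 + 305.0) / 138.5 = 3.8051.
t − 10 = e^3.8051 = 44.928, so t = 54.928.
T = 100·t = 5493 K → 5500 K to the nearest 100 K.
M_estimate = 10⁶/5500 = 181.82; M_reference = 10⁶/6504 = 153.75.
ΔM = 181.82 − 153.75 = 28.07 → +28 mireds.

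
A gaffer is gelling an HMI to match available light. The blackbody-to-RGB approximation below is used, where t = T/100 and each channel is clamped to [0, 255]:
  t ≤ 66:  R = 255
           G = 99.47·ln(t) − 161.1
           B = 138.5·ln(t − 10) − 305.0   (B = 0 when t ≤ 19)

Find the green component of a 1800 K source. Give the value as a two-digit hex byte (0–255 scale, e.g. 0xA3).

0x7E

t = 1800/100 = 18; the t ≤ 66 branch applies.
G = 99.47·ln 18 − 161.1 = 99.47·2.8904 − 161.1 = 126.405.
Rounded: 126; in hex, 0x7E.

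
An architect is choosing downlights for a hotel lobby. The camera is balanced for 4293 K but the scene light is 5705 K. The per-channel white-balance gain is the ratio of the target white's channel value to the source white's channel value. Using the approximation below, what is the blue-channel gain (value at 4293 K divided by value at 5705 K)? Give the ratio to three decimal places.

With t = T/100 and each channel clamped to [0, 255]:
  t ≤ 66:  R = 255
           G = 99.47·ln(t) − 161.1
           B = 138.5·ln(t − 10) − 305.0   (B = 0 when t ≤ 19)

0.784

At 5705 K (t = 57.05):
  B = 138.5·ln(57.05 − 10) − 305.0 = 138.5·ln 47.05 − 305.0 = 138.5·3.8512 − 305.0 = 228.393.
At 4293 K (t = 42.93):
  B = 138.5·ln(42.93 − 10) − 305.0 = 138.5·ln 32.93 − 305.0 = 138.5·3.4944 − 305.0 = 178.972.
Gain = 178.972 / 228.393 = 0.7836 → 0.784.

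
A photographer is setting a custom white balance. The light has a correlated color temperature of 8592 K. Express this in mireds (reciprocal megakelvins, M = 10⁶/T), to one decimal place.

116.4 mireds

M = 10⁶ / 8592 = 116.387 → 116.4 mireds.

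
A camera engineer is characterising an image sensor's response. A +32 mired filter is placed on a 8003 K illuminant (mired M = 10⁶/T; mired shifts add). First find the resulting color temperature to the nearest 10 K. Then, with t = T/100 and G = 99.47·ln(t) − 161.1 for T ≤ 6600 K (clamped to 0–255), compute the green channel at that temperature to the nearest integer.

252

M_in = 10⁶/8003 = 124.95; M_out = 124.95 + (+32) = 156.95.
T_out = 10⁶/156.95 = 6371.3 K → 6370 K; t = 63.7.
G = 99.47·ln 63.7 − 161.1 = 99.47·4.1542 − 161.1 = 252.117.
Rounded: 252.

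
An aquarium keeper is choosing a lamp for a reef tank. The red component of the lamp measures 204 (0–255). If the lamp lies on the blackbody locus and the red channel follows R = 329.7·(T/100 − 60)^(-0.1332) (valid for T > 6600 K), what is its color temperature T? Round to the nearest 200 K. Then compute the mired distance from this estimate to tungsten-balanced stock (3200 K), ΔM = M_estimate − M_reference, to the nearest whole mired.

(t − 60)^(-0.1332) = 204/329.7 = 0.61874.
t − 60 = 0.61874^(1/-0.1332) = 0.61874^(-7.508) = 36.748, so t = 96.748.
T = 100·t = 9675 K → 9600 K to the nearest 200 K.
M_estimate = 10⁶/9600 = 104.17; M_reference = 10⁶/3200 = 312.50.
ΔM = 104.17 − 312.50 = -208.33 → -208 mireds.

-208 mireds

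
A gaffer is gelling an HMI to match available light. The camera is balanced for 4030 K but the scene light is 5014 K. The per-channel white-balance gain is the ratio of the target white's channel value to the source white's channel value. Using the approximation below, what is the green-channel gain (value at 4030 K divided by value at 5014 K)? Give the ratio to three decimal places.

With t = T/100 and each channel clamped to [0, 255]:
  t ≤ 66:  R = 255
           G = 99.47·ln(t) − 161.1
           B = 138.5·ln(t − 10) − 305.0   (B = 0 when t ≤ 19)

0.905

At 5014 K (t = 50.14):
  G = 99.47·ln 50.14 − 161.1 = 99.47·3.9148 − 161.1 = 228.307.
At 4030 K (t = 40.3):
  G = 99.47·ln 40.3 − 161.1 = 99.47·3.6964 − 161.1 = 206.576.
Gain = 206.576 / 228.307 = 0.9048 → 0.905.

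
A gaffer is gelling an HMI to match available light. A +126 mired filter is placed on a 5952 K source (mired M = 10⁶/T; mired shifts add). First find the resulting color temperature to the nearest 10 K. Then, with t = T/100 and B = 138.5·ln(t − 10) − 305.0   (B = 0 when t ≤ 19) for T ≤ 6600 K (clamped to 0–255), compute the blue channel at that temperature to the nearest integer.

M_in = 10⁶/5952 = 168.01; M_out = 168.01 + (+126) = 294.01.
T_out = 10⁶/294.01 = 3401.2 K → 3400 K; t = 34.
B = 138.5·ln(34 − 10) − 305.0 = 138.5·ln 24 − 305.0 = 138.5·3.1781 − 305.0 = 135.160.
Rounded: 135.

135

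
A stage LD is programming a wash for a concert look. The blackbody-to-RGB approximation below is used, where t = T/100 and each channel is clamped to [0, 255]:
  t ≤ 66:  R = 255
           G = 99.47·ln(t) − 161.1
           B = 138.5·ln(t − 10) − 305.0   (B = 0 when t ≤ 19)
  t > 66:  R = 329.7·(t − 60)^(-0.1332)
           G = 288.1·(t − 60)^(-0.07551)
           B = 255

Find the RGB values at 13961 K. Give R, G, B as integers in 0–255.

R=184, G=207, B=255

t = 13961/100 = 139.61; the t > 66 branch applies.
R = 329.7·(139.61 − 60)^(-0.1332) = 329.7·79.61^(-0.1332) = 329.7·0.55820 = 184.039.
G = 288.1·(139.61 − 60)^(-0.07551) = 288.1·79.61^(-0.07551) = 288.1·0.71855 = 207.015.
B = 255 by definition for t > 66.
Rounded: (184, 207, 255).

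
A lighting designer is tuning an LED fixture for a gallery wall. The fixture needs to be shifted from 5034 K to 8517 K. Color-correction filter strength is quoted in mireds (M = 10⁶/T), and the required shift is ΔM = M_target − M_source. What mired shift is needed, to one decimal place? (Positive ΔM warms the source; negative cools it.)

-81.2 mireds

M_source = 10⁶/5034 = 198.649; M_target = 10⁶/8517 = 117.412.
ΔM = 117.412 − 198.649 = -81.237 → -81.2 mireds, a cooling shift.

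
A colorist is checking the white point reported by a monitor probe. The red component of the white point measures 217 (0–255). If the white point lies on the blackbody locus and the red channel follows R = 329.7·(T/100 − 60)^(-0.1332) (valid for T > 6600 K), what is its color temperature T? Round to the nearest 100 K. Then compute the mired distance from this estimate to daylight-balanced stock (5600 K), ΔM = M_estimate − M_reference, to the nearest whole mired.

(t − 60)^(-0.1332) = 217/329.7 = 0.65817.
t − 60 = 0.65817^(1/-0.1332) = 0.65817^(-7.508) = 23.110, so t = 83.110.
T = 100·t = 8311 K → 8300 K to the nearest 100 K.
M_estimate = 10⁶/8300 = 120.48; M_reference = 10⁶/5600 = 178.57.
ΔM = 120.48 − 178.57 = -58.09 → -58 mireds.

-58 mireds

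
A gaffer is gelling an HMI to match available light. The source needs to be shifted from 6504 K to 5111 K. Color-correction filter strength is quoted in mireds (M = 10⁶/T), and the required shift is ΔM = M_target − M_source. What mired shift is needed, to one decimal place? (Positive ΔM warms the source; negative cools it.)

+41.9 mireds

M_source = 10⁶/6504 = 153.752; M_target = 10⁶/5111 = 195.656.
ΔM = 195.656 − 153.752 = 41.905 → +41.9 mireds, a warming shift.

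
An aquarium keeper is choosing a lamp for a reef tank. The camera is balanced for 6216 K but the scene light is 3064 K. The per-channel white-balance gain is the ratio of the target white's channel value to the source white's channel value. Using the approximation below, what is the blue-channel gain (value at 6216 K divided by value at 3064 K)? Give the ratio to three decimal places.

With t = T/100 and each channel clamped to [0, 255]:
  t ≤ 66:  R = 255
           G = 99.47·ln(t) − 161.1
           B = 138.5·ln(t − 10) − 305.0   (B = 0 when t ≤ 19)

2.124

At 3064 K (t = 30.64):
  B = 138.5·ln(30.64 − 10) − 305.0 = 138.5·ln 20.64 − 305.0 = 138.5·3.0272 − 305.0 = 114.271.
At 6216 K (t = 62.16):
  B = 138.5·ln(62.16 − 10) − 305.0 = 138.5·ln 52.16 − 305.0 = 138.5·3.9543 − 305.0 = 242.673.
Gain = 242.673 / 114.271 = 2.1237 → 2.124.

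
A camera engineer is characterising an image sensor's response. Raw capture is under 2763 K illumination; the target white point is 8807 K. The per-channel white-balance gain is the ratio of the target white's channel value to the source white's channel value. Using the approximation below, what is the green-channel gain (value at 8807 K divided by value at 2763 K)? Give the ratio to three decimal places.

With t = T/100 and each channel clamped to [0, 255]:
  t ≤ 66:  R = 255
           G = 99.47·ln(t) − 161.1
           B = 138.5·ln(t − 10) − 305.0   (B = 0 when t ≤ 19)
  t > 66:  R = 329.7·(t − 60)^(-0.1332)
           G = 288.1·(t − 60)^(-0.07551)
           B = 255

At 2763 K (t = 27.63):
  G = 99.47·ln 27.63 − 161.1 = 99.47·3.3189 − 161.1 = 169.031.
At 8807 K (t = 88.07):
  G = 288.1·(88.07 − 60)^(-0.07551) = 288.1·28.07^(-0.07551) = 288.1·0.77740 = 223.968.
Gain = 223.968 / 169.031 = 1.3250 → 1.325.

1.325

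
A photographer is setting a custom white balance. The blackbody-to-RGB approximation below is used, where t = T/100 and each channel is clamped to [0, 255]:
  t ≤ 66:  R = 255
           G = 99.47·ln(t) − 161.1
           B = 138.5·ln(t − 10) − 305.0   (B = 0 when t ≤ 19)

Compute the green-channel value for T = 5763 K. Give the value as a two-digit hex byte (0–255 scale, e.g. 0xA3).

0xF2

t = 5763/100 = 57.63; the t ≤ 66 branch applies.
G = 99.47·ln 57.63 − 161.1 = 99.47·4.0540 − 161.1 = 242.156.
Rounded: 242; in hex, 0xF2.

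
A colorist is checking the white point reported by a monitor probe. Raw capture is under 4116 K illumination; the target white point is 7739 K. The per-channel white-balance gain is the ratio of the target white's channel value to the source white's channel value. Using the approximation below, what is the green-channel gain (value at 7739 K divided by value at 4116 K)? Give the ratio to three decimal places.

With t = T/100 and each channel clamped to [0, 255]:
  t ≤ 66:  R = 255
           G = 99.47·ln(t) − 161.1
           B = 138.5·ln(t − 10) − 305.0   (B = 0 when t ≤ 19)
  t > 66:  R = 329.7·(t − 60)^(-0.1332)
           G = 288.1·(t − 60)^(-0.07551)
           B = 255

At 4116 K (t = 41.16):
  G = 99.47·ln 41.16 − 161.1 = 99.47·3.7175 − 161.1 = 208.676.
At 7739 K (t = 77.39):
  G = 288.1·(77.39 − 60)^(-0.07551) = 288.1·17.39^(-0.07551) = 288.1·0.80602 = 232.214.
Gain = 232.214 / 208.676 = 1.1128 → 1.113.

1.113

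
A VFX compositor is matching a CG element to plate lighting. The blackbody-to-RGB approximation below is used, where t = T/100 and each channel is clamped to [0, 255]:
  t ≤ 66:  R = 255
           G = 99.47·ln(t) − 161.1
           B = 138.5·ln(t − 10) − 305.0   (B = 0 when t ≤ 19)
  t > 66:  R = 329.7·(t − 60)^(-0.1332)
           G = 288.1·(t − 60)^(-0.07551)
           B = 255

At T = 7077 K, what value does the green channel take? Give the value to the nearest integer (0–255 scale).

t = 7077/100 = 70.77; the t > 66 branch applies.
G = 288.1·(70.77 − 60)^(-0.07551) = 288.1·10.77^(-0.07551) = 288.1·0.83571 = 240.769.
Rounded: 241.

241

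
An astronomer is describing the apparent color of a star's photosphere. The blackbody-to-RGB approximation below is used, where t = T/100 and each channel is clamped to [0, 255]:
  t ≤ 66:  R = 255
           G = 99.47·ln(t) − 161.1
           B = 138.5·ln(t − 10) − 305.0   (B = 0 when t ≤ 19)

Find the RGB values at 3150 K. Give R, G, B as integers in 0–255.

R=255, G=182, B=120

t = 3150/100 = 31.5; the t ≤ 66 branch applies.
R = 255 by definition for t ≤ 66.
G = 99.47·ln 31.5 − 161.1 = 99.47·3.4500 − 161.1 = 182.070.
B = 138.5·ln(31.5 − 10) − 305.0 = 138.5·ln 21.5 − 305.0 = 138.5·3.0681 − 305.0 = 119.925.
Rounded: (255, 182, 120).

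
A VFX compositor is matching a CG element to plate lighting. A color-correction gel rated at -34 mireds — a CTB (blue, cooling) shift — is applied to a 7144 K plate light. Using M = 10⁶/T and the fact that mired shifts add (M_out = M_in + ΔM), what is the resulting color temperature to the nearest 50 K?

9450 K

M_in = 10⁶/7144 = 139.98 mireds.
M_out = 139.98 + (-34) = 105.98 mireds.
T_out = 10⁶/105.98 = 9436.0 K → 9450 K.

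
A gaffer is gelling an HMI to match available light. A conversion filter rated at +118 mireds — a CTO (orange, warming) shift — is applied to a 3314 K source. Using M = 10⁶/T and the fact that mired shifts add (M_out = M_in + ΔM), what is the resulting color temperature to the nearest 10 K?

2380 K

M_in = 10⁶/3314 = 301.75 mireds.
M_out = 301.75 + (+118) = 419.75 mireds.
T_out = 10⁶/419.75 = 2382.4 K → 2380 K.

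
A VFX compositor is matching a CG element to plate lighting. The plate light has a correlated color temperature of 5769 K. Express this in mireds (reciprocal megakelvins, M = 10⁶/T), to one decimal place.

173.3 mireds

M = 10⁶ / 5769 = 173.340 → 173.3 mireds.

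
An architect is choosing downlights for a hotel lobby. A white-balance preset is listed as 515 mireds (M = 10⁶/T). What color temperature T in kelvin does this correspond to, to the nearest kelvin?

1942 K

T = 10⁶ / 515 = 1941.75 K → 1942 K.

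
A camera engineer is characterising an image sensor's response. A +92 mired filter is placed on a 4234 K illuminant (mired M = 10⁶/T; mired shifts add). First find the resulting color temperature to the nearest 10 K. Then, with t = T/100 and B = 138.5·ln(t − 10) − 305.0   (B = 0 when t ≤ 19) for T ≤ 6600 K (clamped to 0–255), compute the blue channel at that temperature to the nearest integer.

113

M_in = 10⁶/4234 = 236.18; M_out = 236.18 + (+92) = 328.18.
T_out = 10⁶/328.18 = 3047.1 K → 3050 K; t = 30.5.
B = 138.5·ln(30.5 − 10) − 305.0 = 138.5·ln 20.5 − 305.0 = 138.5·3.0204 − 305.0 = 113.329.
Rounded: 113.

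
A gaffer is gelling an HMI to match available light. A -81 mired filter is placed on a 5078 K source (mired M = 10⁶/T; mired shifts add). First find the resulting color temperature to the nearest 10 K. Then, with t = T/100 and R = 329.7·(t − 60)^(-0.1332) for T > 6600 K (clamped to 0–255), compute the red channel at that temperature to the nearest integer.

213

M_in = 10⁶/5078 = 196.93; M_out = 196.93 + (-81) = 115.93.
T_out = 10⁶/115.93 = 8626.0 K → 8630 K; t = 86.3.
R = 329.7·(86.3 − 60)^(-0.1332) = 329.7·26.3^(-0.1332) = 329.7·0.64694 = 213.295.
Rounded: 213.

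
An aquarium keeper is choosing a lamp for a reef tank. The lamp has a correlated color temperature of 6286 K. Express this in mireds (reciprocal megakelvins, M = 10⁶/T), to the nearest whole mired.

M = 10⁶ / 6286 = 159.084 → 159 mireds.

159 mireds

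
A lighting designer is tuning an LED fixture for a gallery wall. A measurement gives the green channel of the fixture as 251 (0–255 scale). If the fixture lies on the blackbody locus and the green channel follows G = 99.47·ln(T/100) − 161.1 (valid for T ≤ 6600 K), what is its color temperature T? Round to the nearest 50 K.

ln t = (251 + 161.1) / 99.47 = 4.1430.
t = e^4.1430 = 62.989.
T = 100·t = 6299 K → 6300 K to the nearest 50 K.

6300 K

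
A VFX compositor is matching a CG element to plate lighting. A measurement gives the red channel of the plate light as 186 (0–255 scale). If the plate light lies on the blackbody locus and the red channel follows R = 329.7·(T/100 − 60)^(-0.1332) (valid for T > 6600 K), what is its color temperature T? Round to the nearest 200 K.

(t − 60)^(-0.1332) = 186/329.7 = 0.56415.
t − 60 = 0.56415^(1/-0.1332) = 0.56415^(-7.508) = 73.521, so t = 133.521.
T = 100·t = 13352 K → 13400 K to the nearest 200 K.

13400 K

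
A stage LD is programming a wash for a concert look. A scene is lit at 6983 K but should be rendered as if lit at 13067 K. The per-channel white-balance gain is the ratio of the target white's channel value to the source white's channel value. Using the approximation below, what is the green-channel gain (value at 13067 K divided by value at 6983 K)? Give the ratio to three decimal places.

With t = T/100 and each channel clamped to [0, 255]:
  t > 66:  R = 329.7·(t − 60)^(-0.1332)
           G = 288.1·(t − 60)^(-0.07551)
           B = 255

0.862

At 6983 K (t = 69.83):
  G = 288.1·(69.83 − 60)^(-0.07551) = 288.1·9.83^(-0.07551) = 288.1·0.84150 = 242.435.
At 13067 K (t = 130.67):
  G = 288.1·(130.67 − 60)^(-0.07551) = 288.1·70.67^(-0.07551) = 288.1·0.72504 = 208.885.
Gain = 208.885 / 242.435 = 0.8616 → 0.862.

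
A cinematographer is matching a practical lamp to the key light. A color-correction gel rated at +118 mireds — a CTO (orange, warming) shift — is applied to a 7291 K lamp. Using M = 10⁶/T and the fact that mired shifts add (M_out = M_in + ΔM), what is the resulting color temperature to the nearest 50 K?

3900 K

M_in = 10⁶/7291 = 137.16 mireds.
M_out = 137.16 + (+118) = 255.16 mireds.
T_out = 10⁶/255.16 = 3919.2 K → 3900 K.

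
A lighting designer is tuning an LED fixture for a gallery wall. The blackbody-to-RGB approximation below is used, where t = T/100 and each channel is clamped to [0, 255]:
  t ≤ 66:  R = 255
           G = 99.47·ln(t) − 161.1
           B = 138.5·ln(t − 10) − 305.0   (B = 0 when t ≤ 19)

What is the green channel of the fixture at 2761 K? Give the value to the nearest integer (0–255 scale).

169

t = 2761/100 = 27.61; the t ≤ 66 branch applies.
G = 99.47·ln 27.61 − 161.1 = 99.47·3.3182 − 161.1 = 168.959.
Rounded: 169.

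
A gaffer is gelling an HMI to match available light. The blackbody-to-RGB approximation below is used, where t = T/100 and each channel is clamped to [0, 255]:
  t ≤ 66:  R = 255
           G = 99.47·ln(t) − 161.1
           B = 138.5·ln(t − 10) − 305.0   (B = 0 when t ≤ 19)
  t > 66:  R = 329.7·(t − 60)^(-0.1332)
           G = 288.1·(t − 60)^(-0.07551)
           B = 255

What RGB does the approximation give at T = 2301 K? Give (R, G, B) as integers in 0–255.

t = 2301/100 = 23.01; the t ≤ 66 branch applies.
R = 255 by definition for t ≤ 66.
G = 99.47·ln 23.01 − 161.1 = 99.47·3.1359 − 161.1 = 150.831.
B = 138.5·ln(23.01 − 10) − 305.0 = 138.5·ln 13.01 − 305.0 = 138.5·2.5657 − 305.0 = 50.352.
Rounded: (255, 151, 50).

(255, 151, 50)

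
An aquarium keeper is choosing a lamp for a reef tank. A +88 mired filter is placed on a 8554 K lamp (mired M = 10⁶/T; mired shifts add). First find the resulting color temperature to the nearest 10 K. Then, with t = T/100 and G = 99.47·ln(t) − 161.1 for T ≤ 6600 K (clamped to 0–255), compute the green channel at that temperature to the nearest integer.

M_in = 10⁶/8554 = 116.90; M_out = 116.90 + (+88) = 204.90.
T_out = 10⁶/204.90 = 4880.3 K → 4880 K; t = 48.8.
G = 99.47·ln 48.8 − 161.1 = 99.47·3.8877 − 161.1 = 225.613.
Rounded: 226.

226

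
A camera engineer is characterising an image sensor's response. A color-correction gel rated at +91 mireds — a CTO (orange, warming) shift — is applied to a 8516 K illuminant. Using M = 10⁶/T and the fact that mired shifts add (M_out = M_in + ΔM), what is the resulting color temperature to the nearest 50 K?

M_in = 10⁶/8516 = 117.43 mireds.
M_out = 117.43 + (+91) = 208.43 mireds.
T_out = 10⁶/208.43 = 4797.9 K → 4800 K.

4800 K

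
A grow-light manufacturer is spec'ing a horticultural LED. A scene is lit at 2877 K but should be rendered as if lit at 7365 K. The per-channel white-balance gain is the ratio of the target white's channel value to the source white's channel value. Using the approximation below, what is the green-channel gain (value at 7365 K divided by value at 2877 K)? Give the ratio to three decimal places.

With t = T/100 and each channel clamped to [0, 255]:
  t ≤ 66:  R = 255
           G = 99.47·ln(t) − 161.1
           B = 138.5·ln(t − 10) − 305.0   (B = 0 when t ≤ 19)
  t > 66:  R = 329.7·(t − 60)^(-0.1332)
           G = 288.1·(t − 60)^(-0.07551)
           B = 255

At 2877 K (t = 28.77):
  G = 99.47·ln 28.77 − 161.1 = 99.47·3.3593 − 161.1 = 173.053.
At 7365 K (t = 73.65):
  G = 288.1·(73.65 − 60)^(-0.07551) = 288.1·13.65^(-0.07551) = 288.1·0.82089 = 236.499.
Gain = 236.499 / 173.053 = 1.3666 → 1.367.

1.367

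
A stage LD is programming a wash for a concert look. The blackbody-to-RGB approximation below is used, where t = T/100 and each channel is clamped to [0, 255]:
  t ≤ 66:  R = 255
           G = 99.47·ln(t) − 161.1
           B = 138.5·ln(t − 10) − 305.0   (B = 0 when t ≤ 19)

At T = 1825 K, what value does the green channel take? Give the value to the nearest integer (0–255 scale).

128

t = 1825/100 = 18.25; the t ≤ 66 branch applies.
G = 99.47·ln 18.25 − 161.1 = 99.47·2.9042 − 161.1 = 127.777.
Rounded: 128.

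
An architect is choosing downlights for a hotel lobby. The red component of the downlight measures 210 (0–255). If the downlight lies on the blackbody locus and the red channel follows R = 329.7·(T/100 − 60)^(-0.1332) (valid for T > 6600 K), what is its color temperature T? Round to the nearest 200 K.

(t − 60)^(-0.1332) = 210/329.7 = 0.63694.
t − 60 = 0.63694^(1/-0.1332) = 0.63694^(-7.508) = 29.561, so t = 89.561.
T = 100·t = 8956 K → 9000 K to the nearest 200 K.

9000 K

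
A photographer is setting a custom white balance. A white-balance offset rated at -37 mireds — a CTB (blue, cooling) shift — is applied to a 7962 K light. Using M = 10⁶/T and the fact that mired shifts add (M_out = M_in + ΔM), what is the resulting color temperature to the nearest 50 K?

11300 K

M_in = 10⁶/7962 = 125.60 mireds.
M_out = 125.60 + (-37) = 88.60 mireds.
T_out = 10⁶/88.60 = 11287.1 K → 11300 K.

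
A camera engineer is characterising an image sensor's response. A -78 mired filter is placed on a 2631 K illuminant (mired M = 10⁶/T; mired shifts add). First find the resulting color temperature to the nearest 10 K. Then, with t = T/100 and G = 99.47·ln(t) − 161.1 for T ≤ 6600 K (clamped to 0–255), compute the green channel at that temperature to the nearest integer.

187

M_in = 10⁶/2631 = 380.08; M_out = 380.08 + (-78) = 302.08.
T_out = 10⁶/302.08 = 3310.3 K → 3310 K; t = 33.1.
G = 99.47·ln 33.1 − 161.1 = 99.47·3.4995 − 161.1 = 186.999.
Rounded: 187.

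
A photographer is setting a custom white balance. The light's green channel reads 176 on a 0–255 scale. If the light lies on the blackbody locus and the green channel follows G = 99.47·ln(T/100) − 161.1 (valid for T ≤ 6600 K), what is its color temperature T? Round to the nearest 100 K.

ln t = (176 + 161.1) / 99.47 = 3.3890.
t = e^3.3890 = 29.635.
T = 100·t = 2964 K → 3000 K to the nearest 100 K.

3000 K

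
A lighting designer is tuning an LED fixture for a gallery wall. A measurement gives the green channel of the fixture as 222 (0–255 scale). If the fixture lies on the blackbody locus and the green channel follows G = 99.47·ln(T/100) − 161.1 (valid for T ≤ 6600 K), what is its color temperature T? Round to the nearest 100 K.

4700 K

ln t = (222 + 161.1) / 99.47 = 3.8514.
t = e^3.8514 = 47.059.
T = 100·t = 4706 K → 4700 K to the nearest 100 K.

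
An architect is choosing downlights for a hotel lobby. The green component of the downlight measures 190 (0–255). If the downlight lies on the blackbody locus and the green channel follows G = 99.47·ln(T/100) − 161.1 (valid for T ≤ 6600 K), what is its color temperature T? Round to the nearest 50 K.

ln t = (190 + 161.1) / 99.47 = 3.5297.
t = e^3.5297 = 34.114.
T = 100·t = 3411 K → 3400 K to the nearest 50 K.

3400 K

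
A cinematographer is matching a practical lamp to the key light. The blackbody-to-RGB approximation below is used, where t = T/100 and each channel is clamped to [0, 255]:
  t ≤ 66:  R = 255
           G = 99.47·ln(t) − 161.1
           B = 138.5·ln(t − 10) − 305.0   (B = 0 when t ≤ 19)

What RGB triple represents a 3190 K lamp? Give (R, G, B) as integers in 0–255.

t = 3190/100 = 31.9; the t ≤ 66 branch applies.
R = 255 by definition for t ≤ 66.
G = 99.47·ln 31.9 − 161.1 = 99.47·3.4626 − 161.1 = 183.325.
B = 138.5·ln(31.9 − 10) − 305.0 = 138.5·ln 21.9 − 305.0 = 138.5·3.0865 − 305.0 = 122.478.
Rounded: (255, 183, 122).

(255, 183, 122)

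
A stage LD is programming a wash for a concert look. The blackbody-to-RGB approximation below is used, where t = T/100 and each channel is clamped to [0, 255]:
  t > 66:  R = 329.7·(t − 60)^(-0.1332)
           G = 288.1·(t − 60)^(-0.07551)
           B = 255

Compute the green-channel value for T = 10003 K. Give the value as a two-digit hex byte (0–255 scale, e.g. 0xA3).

0xDA

t = 10003/100 = 100.03; the t > 66 branch applies.
G = 288.1·(100.03 − 60)^(-0.07551) = 288.1·40.03^(-0.07551) = 288.1·0.75684 = 218.045.
Rounded: 218; in hex, 0xDA.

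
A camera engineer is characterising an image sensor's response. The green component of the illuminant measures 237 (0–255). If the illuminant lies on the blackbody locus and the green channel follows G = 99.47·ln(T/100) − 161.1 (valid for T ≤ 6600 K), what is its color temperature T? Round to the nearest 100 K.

ln t = (237 + 161.1) / 99.47 = 4.0022.
t = e^4.0022 = 54.719.
T = 100·t = 5472 K → 5500 K to the nearest 100 K.

5500 K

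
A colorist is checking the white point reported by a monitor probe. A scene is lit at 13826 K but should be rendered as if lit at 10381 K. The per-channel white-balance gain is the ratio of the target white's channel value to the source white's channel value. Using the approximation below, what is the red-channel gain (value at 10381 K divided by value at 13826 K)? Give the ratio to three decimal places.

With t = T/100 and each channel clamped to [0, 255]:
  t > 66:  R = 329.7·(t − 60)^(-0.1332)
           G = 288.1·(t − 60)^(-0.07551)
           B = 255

At 13826 K (t = 138.26):
  R = 329.7·(138.26 − 60)^(-0.1332) = 329.7·78.26^(-0.1332) = 329.7·0.55947 = 184.459.
At 10381 K (t = 103.81):
  R = 329.7·(103.81 − 60)^(-0.1332) = 329.7·43.81^(-0.1332) = 329.7·0.60443 = 199.279.
Gain = 199.279 / 184.459 = 1.0803 → 1.080.

1.080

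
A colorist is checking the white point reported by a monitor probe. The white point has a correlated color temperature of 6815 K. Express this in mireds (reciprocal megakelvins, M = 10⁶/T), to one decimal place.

146.7 mireds

M = 10⁶ / 6815 = 146.735 → 146.7 mireds.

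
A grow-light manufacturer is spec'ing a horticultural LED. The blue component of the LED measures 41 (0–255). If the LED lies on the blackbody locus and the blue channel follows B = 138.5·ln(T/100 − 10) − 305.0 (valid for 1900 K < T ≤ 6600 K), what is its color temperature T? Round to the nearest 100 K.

2200 K

ln(t − 10) = (41 + 305.0) / 138.5 = 2.4982.
t − 10 = e^2.4982 = 12.161, so t = 22.161.
T = 100·t = 2216 K → 2200 K to the nearest 100 K.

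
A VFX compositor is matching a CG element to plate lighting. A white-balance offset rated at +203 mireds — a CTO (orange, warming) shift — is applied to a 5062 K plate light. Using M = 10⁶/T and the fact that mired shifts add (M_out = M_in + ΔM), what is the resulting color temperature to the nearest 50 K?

2500 K

M_in = 10⁶/5062 = 197.55 mireds.
M_out = 197.55 + (+203) = 400.55 mireds.
T_out = 10⁶/400.55 = 2496.6 K → 2500 K.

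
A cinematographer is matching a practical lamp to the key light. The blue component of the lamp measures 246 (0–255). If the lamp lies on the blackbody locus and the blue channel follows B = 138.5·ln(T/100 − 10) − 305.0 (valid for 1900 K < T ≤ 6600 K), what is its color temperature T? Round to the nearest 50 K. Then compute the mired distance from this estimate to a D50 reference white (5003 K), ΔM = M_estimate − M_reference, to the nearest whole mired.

ln(t − 10) = (246 + 305.0) / 138.5 = 3.9783.
t − 10 = e^3.9783 = 53.428, so t = 63.428.
T = 100·t = 6343 K → 6350 K to the nearest 50 K.
M_estimate = 10⁶/6350 = 157.48; M_reference = 10⁶/5003 = 199.88.
ΔM = 157.48 − 199.88 = -42.40 → -42 mireds.

-42 mireds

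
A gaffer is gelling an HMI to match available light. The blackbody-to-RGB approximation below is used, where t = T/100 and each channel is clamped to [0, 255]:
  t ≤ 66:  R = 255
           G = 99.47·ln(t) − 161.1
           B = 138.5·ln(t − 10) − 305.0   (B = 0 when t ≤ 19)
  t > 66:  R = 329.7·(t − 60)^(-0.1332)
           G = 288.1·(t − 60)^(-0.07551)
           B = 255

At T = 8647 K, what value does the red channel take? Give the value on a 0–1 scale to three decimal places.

0.836

t = 8647/100 = 86.47; the t > 66 branch applies.
R = 329.7·(86.47 − 60)^(-0.1332) = 329.7·26.47^(-0.1332) = 329.7·0.64638 = 213.112.
On a 0–1 scale: 213.112/255 = 0.8357 → 0.836.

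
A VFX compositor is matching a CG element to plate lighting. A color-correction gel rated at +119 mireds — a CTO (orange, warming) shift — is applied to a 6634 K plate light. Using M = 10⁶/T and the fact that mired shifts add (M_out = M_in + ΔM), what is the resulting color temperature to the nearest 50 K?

3700 K

M_in = 10⁶/6634 = 150.74 mireds.
M_out = 150.74 + (+119) = 269.74 mireds.
T_out = 10⁶/269.74 = 3707.3 K → 3700 K.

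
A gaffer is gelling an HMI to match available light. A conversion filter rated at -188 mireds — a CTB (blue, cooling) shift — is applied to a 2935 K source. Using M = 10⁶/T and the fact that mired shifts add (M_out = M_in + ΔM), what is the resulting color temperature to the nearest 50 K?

M_in = 10⁶/2935 = 340.72 mireds.
M_out = 340.72 + (-188) = 152.72 mireds.
T_out = 10⁶/152.72 = 6548.1 K → 6550 K.

6550 K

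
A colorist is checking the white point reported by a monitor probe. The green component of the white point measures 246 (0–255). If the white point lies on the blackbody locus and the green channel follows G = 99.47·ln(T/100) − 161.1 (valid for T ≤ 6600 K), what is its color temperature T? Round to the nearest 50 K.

ln t = (246 + 161.1) / 99.47 = 4.0927.
t = e^4.0927 = 59.901.
T = 100·t = 5990 K → 6000 K to the nearest 50 K.

6000 K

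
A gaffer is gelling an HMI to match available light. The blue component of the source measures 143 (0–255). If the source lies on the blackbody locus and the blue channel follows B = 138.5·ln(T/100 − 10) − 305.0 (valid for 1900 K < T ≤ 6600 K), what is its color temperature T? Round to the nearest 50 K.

3550 K

ln(t − 10) = (143 + 305.0) / 138.5 = 3.2347.
t − 10 = e^3.2347 = 25.398, so t = 35.398.
T = 100·t = 3540 K → 3550 K to the nearest 50 K.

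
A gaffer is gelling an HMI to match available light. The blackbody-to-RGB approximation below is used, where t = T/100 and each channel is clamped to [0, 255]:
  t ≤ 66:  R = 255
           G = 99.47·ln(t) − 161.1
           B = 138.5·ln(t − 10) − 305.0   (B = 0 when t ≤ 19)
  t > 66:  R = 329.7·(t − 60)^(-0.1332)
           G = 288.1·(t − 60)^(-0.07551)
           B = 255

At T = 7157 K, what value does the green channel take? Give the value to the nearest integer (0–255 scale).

t = 7157/100 = 71.57; the t > 66 branch applies.
G = 288.1·(71.57 − 60)^(-0.07551) = 288.1·11.57^(-0.07551) = 288.1·0.83120 = 239.470.
Rounded: 239.

239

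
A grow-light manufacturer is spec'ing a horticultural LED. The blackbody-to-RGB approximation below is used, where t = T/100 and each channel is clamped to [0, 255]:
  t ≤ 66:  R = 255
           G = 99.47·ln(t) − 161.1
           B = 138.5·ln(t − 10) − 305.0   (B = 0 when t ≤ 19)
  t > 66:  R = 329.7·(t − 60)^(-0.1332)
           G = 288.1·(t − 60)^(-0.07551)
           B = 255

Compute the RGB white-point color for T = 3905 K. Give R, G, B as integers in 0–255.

R=255, G=203, B=162

t = 3905/100 = 39.05; the t ≤ 66 branch applies.
R = 255 by definition for t ≤ 66.
G = 99.47·ln 39.05 − 161.1 = 99.47·3.6648 − 161.1 = 203.442.
B = 138.5·ln(39.05 − 10) − 305.0 = 138.5·ln 29.05 − 305.0 = 138.5·3.3690 − 305.0 = 161.609.
Rounded: (255, 203, 162).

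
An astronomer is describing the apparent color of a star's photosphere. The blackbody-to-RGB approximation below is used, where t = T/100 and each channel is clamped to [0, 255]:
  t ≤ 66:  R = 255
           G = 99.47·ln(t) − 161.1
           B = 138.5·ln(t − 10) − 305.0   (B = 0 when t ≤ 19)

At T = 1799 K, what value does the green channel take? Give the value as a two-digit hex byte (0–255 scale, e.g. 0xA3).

t = 1799/100 = 17.99; the t ≤ 66 branch applies.
G = 99.47·ln 17.99 − 161.1 = 99.47·2.8898 − 161.1 = 126.350.
Rounded: 126; in hex, 0x7E.

0x7E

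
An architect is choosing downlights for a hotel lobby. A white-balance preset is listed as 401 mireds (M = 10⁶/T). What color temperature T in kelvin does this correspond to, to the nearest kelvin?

T = 10⁶ / 401 = 2493.77 K → 2494 K.

2494 K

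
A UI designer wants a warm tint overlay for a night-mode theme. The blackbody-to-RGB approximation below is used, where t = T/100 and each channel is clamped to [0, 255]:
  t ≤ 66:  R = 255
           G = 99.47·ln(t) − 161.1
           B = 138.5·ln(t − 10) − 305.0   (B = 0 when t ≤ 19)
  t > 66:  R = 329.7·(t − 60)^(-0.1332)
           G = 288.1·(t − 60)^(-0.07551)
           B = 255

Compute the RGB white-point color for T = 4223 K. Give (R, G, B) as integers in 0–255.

t = 4223/100 = 42.23; the t ≤ 66 branch applies.
R = 255 by definition for t ≤ 66.
G = 99.47·ln 42.23 − 161.1 = 99.47·3.7431 − 161.1 = 211.229.
B = 138.5·ln(42.23 − 10) − 305.0 = 138.5·ln 32.23 − 305.0 = 138.5·3.4729 − 305.0 = 175.996.
Rounded: (255, 211, 176).

(255, 211, 176)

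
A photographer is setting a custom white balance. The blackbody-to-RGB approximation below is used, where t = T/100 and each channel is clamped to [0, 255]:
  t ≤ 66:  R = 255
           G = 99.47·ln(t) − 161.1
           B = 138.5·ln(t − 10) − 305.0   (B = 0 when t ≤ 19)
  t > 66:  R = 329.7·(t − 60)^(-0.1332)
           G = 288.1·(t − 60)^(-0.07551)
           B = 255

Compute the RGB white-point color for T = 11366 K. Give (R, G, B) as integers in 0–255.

(194, 213, 255)

t = 11366/100 = 113.66; the t > 66 branch applies.
R = 329.7·(113.66 − 60)^(-0.1332) = 329.7·53.66^(-0.1332) = 329.7·0.58832 = 193.968.
G = 288.1·(113.66 − 60)^(-0.07551) = 288.1·53.66^(-0.07551) = 288.1·0.74028 = 213.274.
B = 255 by definition for t > 66.
Rounded: (194, 213, 255).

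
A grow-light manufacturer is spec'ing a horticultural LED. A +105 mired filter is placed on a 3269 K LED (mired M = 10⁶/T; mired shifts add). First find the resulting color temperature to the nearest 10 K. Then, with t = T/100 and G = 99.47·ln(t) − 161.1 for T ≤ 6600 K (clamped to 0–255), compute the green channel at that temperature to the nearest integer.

156

M_in = 10⁶/3269 = 305.90; M_out = 305.90 + (+105) = 410.90.
T_out = 10⁶/410.90 = 2433.7 K → 2430 K; t = 24.3.
G = 99.47·ln 24.3 − 161.1 = 99.47·3.1905 − 161.1 = 156.257.
Rounded: 156.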